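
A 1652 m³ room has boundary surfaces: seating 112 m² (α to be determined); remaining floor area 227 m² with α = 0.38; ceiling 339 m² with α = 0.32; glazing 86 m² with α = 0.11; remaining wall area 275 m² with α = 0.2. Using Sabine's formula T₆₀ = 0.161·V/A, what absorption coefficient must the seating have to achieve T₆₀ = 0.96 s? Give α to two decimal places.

0.16

Required total absorption A = 0.161·1652/0.96 = 277.05 m².
Absorption from the other surfaces = 227·0.38 + 339·0.32 + 86·0.11 + 275·0.2 = 259.20 m², so the seating must supply 17.85 m² over 112 m².
α = 17.85/112 = 0.159.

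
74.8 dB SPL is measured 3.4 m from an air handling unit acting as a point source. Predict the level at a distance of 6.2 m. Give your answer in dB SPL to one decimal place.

69.6 dB SPL

For a point source, L₂ = L₁ − 20·log₁₀(r₂/r₁).
L₂ = 74.8 − 20·log₁₀(6.2/3.4) = 74.8 − 5.218 = 69.58 dB SPL.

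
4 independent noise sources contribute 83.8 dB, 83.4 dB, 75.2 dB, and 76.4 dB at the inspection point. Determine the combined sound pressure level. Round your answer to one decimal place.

87.3 dB

Incoherent sources combine by intensity addition: L_total = 10·log₁₀(Σ 10^(L_i/10)).
Σ 10^(L/10) = 10^(83.8/10) + 10^(83.4/10) + 10^(75.2/10) + 10^(76.4/10) = 5.354e+08.
L_total = 10·log₁₀(5.354e+08) = 87.29 dB.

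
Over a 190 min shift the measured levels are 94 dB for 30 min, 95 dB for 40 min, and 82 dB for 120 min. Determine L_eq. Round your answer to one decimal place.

90.7 dB

The energy average is taken in the linear domain: L_eq = 10·log₁₀[(Σ tᵢ·10^(Lᵢ/10))/T], T = 190 min.
Σ tᵢ·10^(Lᵢ/10) = 30·10^(94/10) + 40·10^(95/10) + 120·10^(82/10) = 2.209e+11.
L_eq = 10·log₁₀(2.209e+11/190) = 90.65 dB.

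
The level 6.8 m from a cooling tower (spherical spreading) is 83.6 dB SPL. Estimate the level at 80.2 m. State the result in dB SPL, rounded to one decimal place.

For a point source, L₂ = L₁ − 20·log₁₀(r₂/r₁).
L₂ = 83.6 − 20·log₁₀(80.2/6.8) = 83.6 − 21.433 = 62.17 dB SPL.

62.2 dB SPL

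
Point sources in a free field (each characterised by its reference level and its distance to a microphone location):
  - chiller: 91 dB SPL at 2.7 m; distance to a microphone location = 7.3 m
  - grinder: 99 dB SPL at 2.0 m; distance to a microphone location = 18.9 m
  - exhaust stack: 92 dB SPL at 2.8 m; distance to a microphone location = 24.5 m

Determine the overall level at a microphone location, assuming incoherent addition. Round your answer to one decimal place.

Apply inverse-square spreading to bring every level to the receiver, then sum 10^(L/10).
chiller: 91 − 20·log₁₀(7.3/2.7) = 91 − 8.64 = 82.36 dB SPL.
grinder: 99 − 20·log₁₀(18.9/2.0) = 99 − 19.51 = 79.49 dB SPL.
exhaust stack: 92 − 20·log₁₀(24.5/2.8) = 92 − 18.84 = 73.16 dB SPL.
Σ 10^(L/10) = 2.819e+08 → L_total = 10·log₁₀(2.819e+08) = 84.50 dB SPL.

84.5 dB SPL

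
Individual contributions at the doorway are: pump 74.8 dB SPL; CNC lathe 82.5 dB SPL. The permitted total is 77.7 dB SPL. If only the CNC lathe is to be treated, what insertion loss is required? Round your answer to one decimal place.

7.9 dB

Everything except the CNC lathe sums to 10^(74.8/10) = 3.020e+07 in linear terms, 74.80 dB SPL.
To meet 77.7 dB SPL overall, the treated CNC lathe may contribute at most 10^(77.7/10) − 3.020e+07 = 2.868e+07, i.e. 74.58 dB SPL.
Required insertion loss = 82.5 − 74.58 = 7.92 dB.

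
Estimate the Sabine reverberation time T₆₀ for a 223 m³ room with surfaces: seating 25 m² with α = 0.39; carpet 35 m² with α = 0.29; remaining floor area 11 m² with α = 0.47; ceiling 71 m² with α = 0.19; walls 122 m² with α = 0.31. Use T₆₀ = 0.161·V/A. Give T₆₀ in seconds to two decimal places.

0.47 s

Summing Sᵢαᵢ: 25·0.39 + 35·0.29 + 11·0.47 + 71·0.19 + 122·0.31 = 76.38 m².
T₆₀ = 0.161 × 223 / 76.38 = 0.470 s.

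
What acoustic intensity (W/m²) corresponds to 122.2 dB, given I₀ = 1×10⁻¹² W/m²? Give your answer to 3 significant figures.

1.66 W/m²

L = 10·log₁₀(I/I₀) ⇒ I = I₀·10^(L/10) = 10⁻¹² × 10^12.22.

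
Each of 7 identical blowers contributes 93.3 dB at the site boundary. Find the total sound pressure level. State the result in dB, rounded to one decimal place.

101.8 dB

With 7 equal, uncorrelated contributions the intensity is 7× that of one unit, giving a rise of 10·log₁₀ 7.
L_total = 93.3 + 10·log₁₀(7) = 93.3 + 8.451 = 101.75 dB.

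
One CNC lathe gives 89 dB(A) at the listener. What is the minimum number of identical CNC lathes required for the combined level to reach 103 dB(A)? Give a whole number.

Need L₁ + 10·log₁₀ N ≥ 103, i.e. log₁₀ N ≥ 1.40.
N ≥ 10^(14.0/10) = 25.119, so N = 26.

26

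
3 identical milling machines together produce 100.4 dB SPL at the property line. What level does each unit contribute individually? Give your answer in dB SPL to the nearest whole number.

96 dB SPL

3 equal contributions raise the level by 10·log₁₀ 3 = 4.771 dB, so each unit alone gives 100.4 − 4.771.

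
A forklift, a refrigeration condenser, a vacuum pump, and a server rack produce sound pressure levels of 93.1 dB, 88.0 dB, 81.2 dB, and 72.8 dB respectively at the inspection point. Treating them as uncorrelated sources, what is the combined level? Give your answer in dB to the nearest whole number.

For uncorrelated sources the intensities add, so convert each level to linear form, sum, and take 10·log₁₀ of the total.
Σ 10^(L/10) = 10^(93.1/10) + 10^(88.0/10) + 10^(81.2/10) + 10^(72.8/10) = 2.824e+09.
L_total = 10·log₁₀(2.824e+09) = 94.51 dB.

95 dB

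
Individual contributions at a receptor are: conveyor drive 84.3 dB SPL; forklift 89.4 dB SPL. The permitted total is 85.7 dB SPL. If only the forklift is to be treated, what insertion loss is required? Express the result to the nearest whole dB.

Everything except the forklift sums to 10^(84.3/10) = 2.692e+08 in linear terms, 84.30 dB SPL.
To meet 85.7 dB SPL overall, the treated forklift may contribute at most 10^(85.7/10) − 2.692e+08 = 1.024e+08, i.e. 80.10 dB SPL.
So the forklift must be reduced from 89.4 to 80.10 dB SPL: IL = 9.30 dB.

9 dB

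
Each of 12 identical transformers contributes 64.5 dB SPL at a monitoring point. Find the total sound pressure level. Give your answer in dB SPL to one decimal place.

75.3 dB SPL

L_total = L₁ + 10·log₁₀ N for N identical incoherent sources.
L_total = 64.5 + 10·log₁₀(12) = 64.5 + 10.792 = 75.29 dB SPL.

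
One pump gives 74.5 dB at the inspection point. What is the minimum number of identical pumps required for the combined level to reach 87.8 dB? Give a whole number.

Need L₁ + 10·log₁₀ N ≥ 87.8, i.e. log₁₀ N ≥ 1.33.
N ≥ 10^(13.3/10) = 21.380, so N = 22.

22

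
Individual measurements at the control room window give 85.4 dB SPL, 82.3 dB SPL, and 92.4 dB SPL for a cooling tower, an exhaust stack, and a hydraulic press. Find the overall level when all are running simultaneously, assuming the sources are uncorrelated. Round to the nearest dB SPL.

Incoherent sources combine by intensity addition: L_total = 10·log₁₀(Σ 10^(L_i/10)).
Σ 10^(L/10) = 10^(85.4/10) + 10^(82.3/10) + 10^(92.4/10) = 2.254e+09.
L_total = 10·log₁₀(2.254e+09) = 93.53 dB SPL.

94 dB SPL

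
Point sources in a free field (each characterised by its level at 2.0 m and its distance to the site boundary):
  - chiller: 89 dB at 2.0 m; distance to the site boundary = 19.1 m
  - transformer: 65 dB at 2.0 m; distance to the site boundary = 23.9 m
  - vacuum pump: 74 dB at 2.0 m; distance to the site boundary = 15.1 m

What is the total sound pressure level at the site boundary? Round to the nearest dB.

70 dB

Propagate each source to the receiver with L = L_ref − 20·log₁₀(r/r_ref), then add intensities.
chiller: 89 − 20·log₁₀(19.1/2.0) = 89 − 19.60 = 69.40 dB.
transformer: 65 − 20·log₁₀(23.9/2.0) = 65 − 21.55 = 43.45 dB.
vacuum pump: 74 − 20·log₁₀(15.1/2.0) = 74 − 17.56 = 56.44 dB.
Σ 10^(L/10) = 9.172e+06 → L_total = 10·log₁₀(9.172e+06) = 69.62 dB.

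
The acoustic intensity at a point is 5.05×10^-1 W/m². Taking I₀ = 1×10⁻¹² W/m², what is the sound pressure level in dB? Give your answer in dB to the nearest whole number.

I/I₀ = 5.05×10^-1/10⁻¹² = 5.05×10^11, and L = 10·log₁₀(I/I₀).
L = 10·(0.7033 + 11) = 117.03 dB.

117 dB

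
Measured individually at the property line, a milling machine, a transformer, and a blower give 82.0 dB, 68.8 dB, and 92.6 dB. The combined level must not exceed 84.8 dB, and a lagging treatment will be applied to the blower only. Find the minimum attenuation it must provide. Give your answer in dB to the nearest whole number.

11 dB

Everything except the blower sums to 10^(82.0/10) + 10^(68.8/10) = 1.661e+08 in linear terms, 82.20 dB.
To meet 84.8 dB overall, the treated blower may contribute at most 10^(84.8/10) − 1.661e+08 = 1.359e+08, i.e. 81.33 dB.
So the blower must be reduced from 92.6 to 81.33 dB: IL = 11.27 dB.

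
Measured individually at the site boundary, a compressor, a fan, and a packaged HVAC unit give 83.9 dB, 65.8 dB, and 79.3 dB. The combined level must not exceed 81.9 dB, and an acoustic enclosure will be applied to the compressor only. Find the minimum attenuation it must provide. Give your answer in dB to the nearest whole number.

6 dB

Everything except the compressor sums to 10^(65.8/10) + 10^(79.3/10) = 8.892e+07 in linear terms, 79.49 dB.
To meet 81.9 dB overall, the treated compressor may contribute at most 10^(81.9/10) − 8.892e+07 = 6.597e+07, i.e. 78.19 dB.
So the compressor must be reduced from 83.9 to 78.19 dB: IL = 5.71 dB.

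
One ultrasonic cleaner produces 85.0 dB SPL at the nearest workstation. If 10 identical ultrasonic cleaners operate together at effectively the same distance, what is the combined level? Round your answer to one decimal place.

N identical incoherent sources raise the level by 10·log₁₀ N.
L_total = 85.0 + 10·log₁₀(10) = 85.0 + 10.000 = 95.00 dB SPL.

95.0 dB SPL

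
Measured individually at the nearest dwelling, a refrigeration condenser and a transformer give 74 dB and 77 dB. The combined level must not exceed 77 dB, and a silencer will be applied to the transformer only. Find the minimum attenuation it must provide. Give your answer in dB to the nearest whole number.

3 dB

Everything except the transformer sums to 10^(74/10) = 2.512e+07 in linear terms, 74.00 dB.
The limit corresponds to 10^(77/10) = 5.012e+07; subtracting the fixed part leaves 2.500e+07 for the transformer, i.e. 73.98 dB.
So the transformer must be reduced from 77 to 73.98 dB: IL = 3.02 dB.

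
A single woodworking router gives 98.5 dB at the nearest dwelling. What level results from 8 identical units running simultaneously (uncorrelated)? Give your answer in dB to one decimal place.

N identical incoherent sources raise the level by 10·log₁₀ N.
L_total = 98.5 + 10·log₁₀(8) = 98.5 + 9.031 = 107.53 dB.

107.5 dB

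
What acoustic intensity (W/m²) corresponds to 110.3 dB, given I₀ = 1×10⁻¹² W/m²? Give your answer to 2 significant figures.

I = I₀·10^(L/10) = 10⁻¹² × 10^(110.3/10) = 10^(-0.970).

0.11 W/m²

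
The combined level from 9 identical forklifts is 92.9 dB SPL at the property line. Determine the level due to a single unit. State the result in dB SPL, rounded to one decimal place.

83.4 dB SPL

9 equal contributions raise the level by 10·log₁₀ 9 = 9.542 dB, so each unit alone gives 92.9 − 9.542.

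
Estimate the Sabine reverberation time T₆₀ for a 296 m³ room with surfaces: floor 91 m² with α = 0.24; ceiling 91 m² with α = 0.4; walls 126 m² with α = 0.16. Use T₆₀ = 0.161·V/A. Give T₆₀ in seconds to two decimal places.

0.61 s

A = Σ Sᵢαᵢ = 91·0.24 + 91·0.4 + 126·0.16 = 78.40 m².
T₆₀ = 0.161 × 296 / 78.40 = 0.608 s.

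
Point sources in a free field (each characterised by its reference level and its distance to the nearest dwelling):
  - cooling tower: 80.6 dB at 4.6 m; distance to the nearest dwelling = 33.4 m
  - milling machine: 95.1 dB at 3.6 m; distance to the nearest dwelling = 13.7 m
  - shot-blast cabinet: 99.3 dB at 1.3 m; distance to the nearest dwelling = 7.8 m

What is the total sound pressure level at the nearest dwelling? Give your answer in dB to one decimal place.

First find each source's level at the receiver (point-source: −20·log₁₀(r/r_ref)), then combine on an intensity basis.
cooling tower: 80.6 − 20·log₁₀(33.4/4.6) = 80.6 − 17.22 = 63.38 dB.
milling machine: 95.1 − 20·log₁₀(13.7/3.6) = 95.1 − 11.61 = 83.49 dB.
shot-blast cabinet: 99.3 − 20·log₁₀(7.8/1.3) = 99.3 − 15.56 = 83.74 dB.
Σ 10^(L/10) = 4.620e+08 → L_total = 10·log₁₀(4.620e+08) = 86.65 dB.

86.6 dB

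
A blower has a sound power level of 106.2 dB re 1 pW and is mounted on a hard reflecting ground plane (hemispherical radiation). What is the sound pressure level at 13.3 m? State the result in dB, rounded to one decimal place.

75.7 dB

Free-field hemispherical radiation: L_p = L_w − 10·log₁₀(2π·r²), r = 13.3 m.
2π·r² = 1111 m², 10·log₁₀ of that is 30.459 dB.
L_p = 106.2 − 30.459 = 75.74 dB.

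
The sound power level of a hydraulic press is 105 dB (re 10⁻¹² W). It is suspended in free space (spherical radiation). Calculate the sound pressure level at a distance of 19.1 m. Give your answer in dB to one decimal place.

The power spreads over a sphere of area 4π·r², so L_p = L_w − 10·log₁₀(4π·r²).
4π·r² = 4584 m², 10·log₁₀ of that is 36.613 dB.
L_p = 105 − 36.613 = 68.39 dB.

68.4 dB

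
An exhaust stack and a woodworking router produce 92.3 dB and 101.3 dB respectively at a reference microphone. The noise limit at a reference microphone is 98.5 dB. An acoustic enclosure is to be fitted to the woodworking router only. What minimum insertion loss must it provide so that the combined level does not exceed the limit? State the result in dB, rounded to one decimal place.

Everything except the woodworking router sums to 10^(92.3/10) = 1.698e+09 in linear terms, 92.30 dB.
The limit corresponds to 10^(98.5/10) = 7.079e+09; subtracting the fixed part leaves 5.381e+09 for the woodworking router, i.e. 97.31 dB.
So the woodworking router must be reduced from 101.3 to 97.31 dB: IL = 3.99 dB.

4.0 dB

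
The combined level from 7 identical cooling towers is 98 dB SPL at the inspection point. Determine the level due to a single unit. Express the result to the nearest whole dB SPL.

For N identical incoherent sources L_total = L₁ + 10·log₁₀ N, so L₁ = 98 − 10·log₁₀(7) = 98 − 8.451.

90 dB SPL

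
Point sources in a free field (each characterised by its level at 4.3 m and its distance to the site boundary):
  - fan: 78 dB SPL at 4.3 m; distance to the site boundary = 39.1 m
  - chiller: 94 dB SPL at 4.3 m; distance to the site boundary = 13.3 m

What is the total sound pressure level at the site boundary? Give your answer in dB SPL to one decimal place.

84.2 dB SPL

Apply inverse-square spreading to bring every level to the receiver, then sum 10^(L/10).
fan: 78 − 20·log₁₀(39.1/4.3) = 78 − 19.17 = 58.83 dB SPL.
chiller: 94 − 20·log₁₀(13.3/4.3) = 94 − 9.81 = 84.19 dB SPL.
Σ 10^(L/10) = 2.633e+08 → L_total = 10·log₁₀(2.633e+08) = 84.20 dB SPL.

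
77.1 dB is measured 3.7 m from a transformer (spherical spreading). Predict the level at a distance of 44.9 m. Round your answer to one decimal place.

55.4 dB

Point-source attenuation: ΔL = 20·log₁₀(r₂/r₁) = 20·log₁₀(44.9/3.7) = 21.681 dB.
L₂ = 77.1 − 20·log₁₀(44.9/3.7) = 77.1 − 21.681 = 55.42 dB.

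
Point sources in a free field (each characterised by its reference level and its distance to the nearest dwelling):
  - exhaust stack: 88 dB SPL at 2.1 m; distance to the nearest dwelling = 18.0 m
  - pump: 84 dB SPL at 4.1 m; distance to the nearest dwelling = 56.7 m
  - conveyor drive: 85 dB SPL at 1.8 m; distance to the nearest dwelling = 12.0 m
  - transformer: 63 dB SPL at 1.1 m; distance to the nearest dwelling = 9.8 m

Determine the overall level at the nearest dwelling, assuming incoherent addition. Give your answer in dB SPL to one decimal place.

Propagate each source to the receiver with L = L_ref − 20·log₁₀(r/r_ref), then add intensities.
exhaust stack: 88 − 20·log₁₀(18.0/2.1) = 88 − 18.66 = 69.34 dB SPL.
pump: 84 − 20·log₁₀(56.7/4.1) = 84 − 22.82 = 61.18 dB SPL.
conveyor drive: 85 − 20·log₁₀(12.0/1.8) = 85 − 16.48 = 68.52 dB SPL.
transformer: 63 − 20·log₁₀(9.8/1.1) = 63 − 19.00 = 44.00 dB SPL.
Σ 10^(L/10) = 1.704e+07 → L_total = 10·log₁₀(1.704e+07) = 72.32 dB SPL.

72.3 dB SPL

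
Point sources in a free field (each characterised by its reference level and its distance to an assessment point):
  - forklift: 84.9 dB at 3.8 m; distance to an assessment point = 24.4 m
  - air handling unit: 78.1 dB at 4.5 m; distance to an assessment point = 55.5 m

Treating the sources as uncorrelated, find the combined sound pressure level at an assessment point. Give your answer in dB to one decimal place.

Apply inverse-square spreading to bring every level to the receiver, then sum 10^(L/10).
forklift: 84.9 − 20·log₁₀(24.4/3.8) = 84.9 − 16.15 = 68.75 dB.
air handling unit: 78.1 − 20·log₁₀(55.5/4.5) = 78.1 − 21.82 = 56.28 dB.
Σ 10^(L/10) = 7.920e+06 → L_total = 10·log₁₀(7.920e+06) = 68.99 dB.

69.0 dB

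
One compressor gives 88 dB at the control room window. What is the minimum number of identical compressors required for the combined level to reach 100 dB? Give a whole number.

The shortfall is 100 − 88 = 12.0 dB, and N units add 10·log₁₀ N, so need 10·log₁₀ N ≥ 12.0.
N ≥ 10^(12.0/10) = 15.849, so N = 16.

16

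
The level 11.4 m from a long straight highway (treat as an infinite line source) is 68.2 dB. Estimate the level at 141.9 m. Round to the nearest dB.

Cylindrical spreading from a line source gives a 10·log₁₀(r₂/r₁) drop.
L₂ = 68.2 − 10·log₁₀(141.9/11.4) = 68.2 − 10.951 = 57.25 dB.

57 dB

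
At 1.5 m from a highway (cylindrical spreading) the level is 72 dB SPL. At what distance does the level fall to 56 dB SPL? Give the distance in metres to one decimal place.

The 16.0 dB drop corresponds to a distance ratio of 10^(16.0/10) for a line source.
r₂ = 1.5·10^((72−56)/10) = 1.5·10^(16.0/10) = 59.72 m.

59.7 m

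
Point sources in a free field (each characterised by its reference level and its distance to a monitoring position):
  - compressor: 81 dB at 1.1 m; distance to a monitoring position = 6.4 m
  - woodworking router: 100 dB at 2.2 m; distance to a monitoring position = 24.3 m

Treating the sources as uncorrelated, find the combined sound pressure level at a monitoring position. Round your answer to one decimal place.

79.3 dB

Apply inverse-square spreading to bring every level to the receiver, then sum 10^(L/10).
compressor: 81 − 20·log₁₀(6.4/1.1) = 81 − 15.30 = 65.70 dB.
woodworking router: 100 − 20·log₁₀(24.3/2.2) = 100 − 20.86 = 79.14 dB.
Σ 10^(L/10) = 8.568e+07 → L_total = 10·log₁₀(8.568e+07) = 79.33 dB.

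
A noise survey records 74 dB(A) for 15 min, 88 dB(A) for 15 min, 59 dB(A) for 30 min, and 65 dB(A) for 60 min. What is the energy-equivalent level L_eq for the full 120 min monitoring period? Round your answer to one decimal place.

79.2 dB(A)

The energy average is taken in the linear domain: L_eq = 10·log₁₀[(Σ tᵢ·10^(Lᵢ/10))/T], T = 120 min.
Σ tᵢ·10^(Lᵢ/10) = 15·10^(74/10) + 15·10^(88/10) + 30·10^(59/10) + 60·10^(65/10) = 1.005e+10.
L_eq = 10·log₁₀(1.005e+10/120) = 79.23 dB(A).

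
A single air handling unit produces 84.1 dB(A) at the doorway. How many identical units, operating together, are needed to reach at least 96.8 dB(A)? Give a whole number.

19

Need L₁ + 10·log₁₀ N ≥ 96.8, i.e. log₁₀ N ≥ 1.27.
N ≥ 10^(12.7/10) = 18.621, so N = 19.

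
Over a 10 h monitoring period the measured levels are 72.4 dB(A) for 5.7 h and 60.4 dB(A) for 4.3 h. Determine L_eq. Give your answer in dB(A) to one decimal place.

70.2 dB(A)

Weight each interval's intensity by its duration and average over T = 10 h:
Σ tᵢ·10^(Lᵢ/10) = 5.7·10^(72.4/10) + 4.3·10^(60.4/10) = 1.038e+08.
L_eq = 10·log₁₀(1.038e+08/10) = 70.16 dB(A).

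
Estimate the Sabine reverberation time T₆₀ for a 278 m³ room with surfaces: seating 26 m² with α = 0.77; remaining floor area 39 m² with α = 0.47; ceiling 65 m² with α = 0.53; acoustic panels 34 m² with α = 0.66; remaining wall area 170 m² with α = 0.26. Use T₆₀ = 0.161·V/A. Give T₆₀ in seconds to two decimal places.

0.32 s

A = Σ Sᵢαᵢ = 26·0.77 + 39·0.47 + 65·0.53 + 34·0.66 + 170·0.26 = 139.44 m².
T₆₀ = 0.161·V/A = 0.161·278/139.44 = 0.321 s.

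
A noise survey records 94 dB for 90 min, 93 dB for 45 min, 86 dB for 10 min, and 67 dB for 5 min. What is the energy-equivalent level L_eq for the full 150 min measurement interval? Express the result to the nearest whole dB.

93 dB

Weight each interval's intensity by its duration and average over T = 150 min:
Σ tᵢ·10^(Lᵢ/10) = 90·10^(94/10) + 45·10^(93/10) + 10·10^(86/10) + 5·10^(67/10) = 3.199e+11.
L_eq = 10·log₁₀(3.199e+11/150) = 93.29 dB.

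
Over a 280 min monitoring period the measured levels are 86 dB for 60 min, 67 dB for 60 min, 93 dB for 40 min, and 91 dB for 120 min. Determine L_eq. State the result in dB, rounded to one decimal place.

Weight each interval's intensity by its duration and average over T = 280 min:
Σ tᵢ·10^(Lᵢ/10) = 60·10^(86/10) + 60·10^(67/10) + 40·10^(93/10) + 120·10^(91/10) = 2.551e+11.
L_eq = 10·log₁₀(2.551e+11/280) = 89.59 dB.

89.6 dB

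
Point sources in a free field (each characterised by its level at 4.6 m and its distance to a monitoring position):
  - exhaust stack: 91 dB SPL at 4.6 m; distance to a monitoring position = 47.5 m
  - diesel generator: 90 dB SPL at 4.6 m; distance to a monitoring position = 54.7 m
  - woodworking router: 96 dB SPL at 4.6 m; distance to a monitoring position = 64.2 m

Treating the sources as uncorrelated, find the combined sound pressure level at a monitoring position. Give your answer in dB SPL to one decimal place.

75.9 dB SPL

First find each source's level at the receiver (point-source: −20·log₁₀(r/r_ref)), then combine on an intensity basis.
exhaust stack: 91 − 20·log₁₀(47.5/4.6) = 91 − 20.28 = 70.72 dB SPL.
diesel generator: 90 − 20·log₁₀(54.7/4.6) = 90 − 21.50 = 68.50 dB SPL.
woodworking router: 96 − 20·log₁₀(64.2/4.6) = 96 − 22.90 = 73.10 dB SPL.
Σ 10^(L/10) = 3.932e+07 → L_total = 10·log₁₀(3.932e+07) = 75.95 dB SPL.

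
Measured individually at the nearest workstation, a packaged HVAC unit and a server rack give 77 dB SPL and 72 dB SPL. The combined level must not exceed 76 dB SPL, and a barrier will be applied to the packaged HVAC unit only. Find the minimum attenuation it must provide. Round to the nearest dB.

Everything except the packaged HVAC unit sums to 10^(72/10) = 1.585e+07 in linear terms, 72.00 dB SPL.
The limit corresponds to 10^(76/10) = 3.981e+07; subtracting the fixed part leaves 2.396e+07 for the packaged HVAC unit, i.e. 73.80 dB SPL.
Required insertion loss = 77 − 73.80 = 3.20 dB.

3 dB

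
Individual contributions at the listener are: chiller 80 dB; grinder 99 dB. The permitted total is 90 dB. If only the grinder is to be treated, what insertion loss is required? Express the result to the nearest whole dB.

9 dB

The untreated sources together contribute 10^(80/10) = 1.000e+08, i.e. 80.00 dB.
The limit corresponds to 10^(90/10) = 1.000e+09; subtracting the fixed part leaves 9.000e+08 for the grinder, i.e. 89.54 dB.
So the grinder must be reduced from 99 to 89.54 dB: IL = 9.46 dB.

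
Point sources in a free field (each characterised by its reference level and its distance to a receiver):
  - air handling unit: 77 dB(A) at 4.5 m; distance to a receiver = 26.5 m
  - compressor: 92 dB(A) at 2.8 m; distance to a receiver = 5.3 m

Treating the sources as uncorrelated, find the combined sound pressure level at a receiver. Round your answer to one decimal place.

Apply inverse-square spreading to bring every level to the receiver, then sum 10^(L/10).
air handling unit: 77 − 20·log₁₀(26.5/4.5) = 77 − 15.40 = 61.60 dB(A).
compressor: 92 − 20·log₁₀(5.3/2.8) = 92 − 5.54 = 86.46 dB(A).
Σ 10^(L/10) = 4.438e+08 → L_total = 10·log₁₀(4.438e+08) = 86.47 dB(A).

86.5 dB(A)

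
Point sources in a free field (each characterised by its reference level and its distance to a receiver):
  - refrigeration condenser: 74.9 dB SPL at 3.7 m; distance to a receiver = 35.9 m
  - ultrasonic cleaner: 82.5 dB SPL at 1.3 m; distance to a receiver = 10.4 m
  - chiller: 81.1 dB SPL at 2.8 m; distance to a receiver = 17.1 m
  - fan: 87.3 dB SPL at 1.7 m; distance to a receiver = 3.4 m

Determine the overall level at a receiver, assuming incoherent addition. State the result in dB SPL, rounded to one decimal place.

Apply inverse-square spreading to bring every level to the receiver, then sum 10^(L/10).
refrigeration condenser: 74.9 − 20·log₁₀(35.9/3.7) = 74.9 − 19.74 = 55.16 dB SPL.
ultrasonic cleaner: 82.5 − 20·log₁₀(10.4/1.3) = 82.5 − 18.06 = 64.44 dB SPL.
chiller: 81.1 − 20·log₁₀(17.1/2.8) = 81.1 − 15.72 = 65.38 dB SPL.
fan: 87.3 − 20·log₁₀(3.4/1.7) = 87.3 − 6.02 = 81.28 dB SPL.
Σ 10^(L/10) = 1.408e+08 → L_total = 10·log₁₀(1.408e+08) = 81.49 dB SPL.

81.5 dB SPL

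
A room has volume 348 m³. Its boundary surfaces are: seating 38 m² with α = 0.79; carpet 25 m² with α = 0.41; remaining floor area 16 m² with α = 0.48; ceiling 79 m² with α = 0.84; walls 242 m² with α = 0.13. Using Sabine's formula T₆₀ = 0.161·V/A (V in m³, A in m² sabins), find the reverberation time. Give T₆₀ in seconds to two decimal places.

0.38 s

Summing Sᵢαᵢ: 38·0.79 + 25·0.41 + 16·0.48 + 79·0.84 + 242·0.13 = 145.77 m².
T₆₀ = 0.161·V/A = 0.161·348/145.77 = 0.384 s.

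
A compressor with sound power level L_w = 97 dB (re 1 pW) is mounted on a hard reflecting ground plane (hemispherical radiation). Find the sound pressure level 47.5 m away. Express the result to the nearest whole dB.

55 dB

L_p = L_w − 10·log₁₀(2π·r²) with r = 47.5 m.
2π·r² = 1.418e+04 m², 10·log₁₀ of that is 41.516 dB.
L_p = 97 − 41.516 = 55.48 dB.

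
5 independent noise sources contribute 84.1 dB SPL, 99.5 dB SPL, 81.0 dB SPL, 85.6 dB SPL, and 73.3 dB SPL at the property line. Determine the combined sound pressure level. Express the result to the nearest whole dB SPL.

Incoherent sources combine by intensity addition: L_total = 10·log₁₀(Σ 10^(L_i/10)).
Σ 10^(L/10) = 10^(84.1/10) + 10^(99.5/10) + 10^(81.0/10) + 10^(85.6/10) + 10^(73.3/10) = 9.680e+09.
L_total = 10·log₁₀(9.680e+09) = 99.86 dB SPL.

100 dB SPL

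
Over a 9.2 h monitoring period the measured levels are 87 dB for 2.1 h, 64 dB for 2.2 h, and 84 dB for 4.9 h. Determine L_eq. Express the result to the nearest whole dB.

84 dB

L_eq = 10·log₁₀[(1/T)·Σ tᵢ·10^(Lᵢ/10)] with T = 9.2 h.
Σ tᵢ·10^(Lᵢ/10) = 2.1·10^(87/10) + 2.2·10^(64/10) + 4.9·10^(84/10) = 2.289e+09.
L_eq = 10·log₁₀(2.289e+09/9.2) = 83.96 dB.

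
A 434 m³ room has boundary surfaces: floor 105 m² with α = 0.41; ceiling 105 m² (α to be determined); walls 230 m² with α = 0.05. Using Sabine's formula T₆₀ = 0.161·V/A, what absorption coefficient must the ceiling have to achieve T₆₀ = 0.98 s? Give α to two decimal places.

From T₆₀ = 0.161·V/A, the target T₆₀ = 0.98 s needs A = 0.161·434/0.98 = 71.30 m².
Absorption from the other surfaces = 105·0.41 + 230·0.05 = 54.55 m², so the ceiling must supply 16.75 m² over 105 m².
α = 16.75/105 = 0.160.

0.16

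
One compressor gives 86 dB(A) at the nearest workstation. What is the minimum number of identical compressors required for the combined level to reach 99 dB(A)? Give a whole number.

Need L₁ + 10·log₁₀ N ≥ 99, i.e. log₁₀ N ≥ 1.30.
N ≥ 10^(13.0/10) = 19.953, so N = 20.

20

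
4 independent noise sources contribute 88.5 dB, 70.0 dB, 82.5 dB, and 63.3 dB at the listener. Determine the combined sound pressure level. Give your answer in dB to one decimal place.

Incoherent sources combine by intensity addition: L_total = 10·log₁₀(Σ 10^(L_i/10)).
Σ 10^(L/10) = 10^(88.5/10) + 10^(70.0/10) + 10^(82.5/10) + 10^(63.3/10) = 8.979e+08.
L_total = 10·log₁₀(8.979e+08) = 89.53 dB.

89.5 dB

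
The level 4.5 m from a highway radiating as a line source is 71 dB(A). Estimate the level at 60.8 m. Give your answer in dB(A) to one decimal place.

59.7 dB(A)

For a line source, L₂ = L₁ − 10·log₁₀(r₂/r₁).
L₂ = 71 − 10·log₁₀(60.8/4.5) = 71 − 11.307 = 59.69 dB(A).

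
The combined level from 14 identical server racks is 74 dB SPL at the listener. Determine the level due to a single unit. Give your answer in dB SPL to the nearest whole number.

63 dB SPL

Dividing the total intensity by 14 lowers the level by 10·log₁₀ 14 = 11.461 dB: L₁ = 74 − 11.461.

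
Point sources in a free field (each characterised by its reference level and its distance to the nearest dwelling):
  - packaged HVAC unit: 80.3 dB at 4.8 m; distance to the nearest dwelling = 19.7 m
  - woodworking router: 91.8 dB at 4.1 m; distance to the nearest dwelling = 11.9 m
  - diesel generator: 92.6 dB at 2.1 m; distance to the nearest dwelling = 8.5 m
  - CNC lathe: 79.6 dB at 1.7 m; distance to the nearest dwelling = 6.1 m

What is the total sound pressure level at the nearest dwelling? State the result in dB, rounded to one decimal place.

84.8 dB

Apply inverse-square spreading to bring every level to the receiver, then sum 10^(L/10).
packaged HVAC unit: 80.3 − 20·log₁₀(19.7/4.8) = 80.3 − 12.26 = 68.04 dB.
woodworking router: 91.8 − 20·log₁₀(11.9/4.1) = 91.8 − 9.26 = 82.54 dB.
diesel generator: 92.6 − 20·log₁₀(8.5/2.1) = 92.6 − 12.14 = 80.46 dB.
CNC lathe: 79.6 − 20·log₁₀(6.1/1.7) = 79.6 − 11.10 = 68.50 dB.
Σ 10^(L/10) = 3.042e+08 → L_total = 10·log₁₀(3.042e+08) = 84.83 dB.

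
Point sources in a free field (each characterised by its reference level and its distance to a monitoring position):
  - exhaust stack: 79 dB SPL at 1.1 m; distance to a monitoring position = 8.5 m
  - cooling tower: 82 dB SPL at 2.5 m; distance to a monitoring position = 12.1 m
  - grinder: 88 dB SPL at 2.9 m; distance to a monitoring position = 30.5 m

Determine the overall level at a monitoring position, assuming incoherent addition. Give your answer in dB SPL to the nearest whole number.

First find each source's level at the receiver (point-source: −20·log₁₀(r/r_ref)), then combine on an intensity basis.
exhaust stack: 79 − 20·log₁₀(8.5/1.1) = 79 − 17.76 = 61.24 dB SPL.
cooling tower: 82 − 20·log₁₀(12.1/2.5) = 82 − 13.70 = 68.30 dB SPL.
grinder: 88 − 20·log₁₀(30.5/2.9) = 88 − 20.44 = 67.56 dB SPL.
Σ 10^(L/10) = 1.380e+07 → L_total = 10·log₁₀(1.380e+07) = 71.40 dB SPL.

71 dB SPL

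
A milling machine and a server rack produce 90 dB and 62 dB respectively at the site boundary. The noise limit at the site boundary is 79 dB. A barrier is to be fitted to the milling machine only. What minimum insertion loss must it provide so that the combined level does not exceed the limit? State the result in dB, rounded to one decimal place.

11.1 dB

The untreated sources together contribute 10^(62/10) = 1.585e+06, i.e. 62.00 dB.
To meet 79 dB overall, the treated milling machine may contribute at most 10^(79/10) − 1.585e+06 = 7.785e+07, i.e. 78.91 dB.
Required insertion loss = 90 − 78.91 = 11.09 dB.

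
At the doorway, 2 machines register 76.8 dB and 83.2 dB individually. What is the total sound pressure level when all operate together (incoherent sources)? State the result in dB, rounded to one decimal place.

84.1 dB

For uncorrelated sources the intensities add, so convert each level to linear form, sum, and take 10·log₁₀ of the total.
Σ 10^(L/10) = 10^(76.8/10) + 10^(83.2/10) = 2.568e+08.
L_total = 10·log₁₀(2.568e+08) = 84.10 dB.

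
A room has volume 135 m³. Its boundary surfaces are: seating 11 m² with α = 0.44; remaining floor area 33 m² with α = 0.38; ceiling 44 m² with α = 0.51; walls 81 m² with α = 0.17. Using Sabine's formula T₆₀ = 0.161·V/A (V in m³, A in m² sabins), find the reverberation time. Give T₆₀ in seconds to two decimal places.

Summing Sᵢαᵢ: 11·0.44 + 33·0.38 + 44·0.51 + 81·0.17 = 53.59 m².
T₆₀ = 0.161·V/A = 0.161·135/53.59 = 0.406 s.

0.41 s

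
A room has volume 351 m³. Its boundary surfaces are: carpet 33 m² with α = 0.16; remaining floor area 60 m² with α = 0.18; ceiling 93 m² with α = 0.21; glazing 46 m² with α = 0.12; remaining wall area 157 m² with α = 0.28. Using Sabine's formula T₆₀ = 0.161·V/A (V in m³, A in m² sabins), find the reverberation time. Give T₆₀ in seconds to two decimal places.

0.66 s

A = Σ Sᵢαᵢ = 33·0.16 + 60·0.18 + 93·0.21 + 46·0.12 + 157·0.28 = 85.09 m².
T₆₀ = 0.161 × 351 / 85.09 = 0.664 s.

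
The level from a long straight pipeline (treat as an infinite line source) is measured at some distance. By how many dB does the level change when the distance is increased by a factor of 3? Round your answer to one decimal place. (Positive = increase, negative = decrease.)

With cylindrical spreading the level changes by −10·log₁₀(r₂/r₁).
ΔL = −10·log₁₀(3) = -4.77 dB.

-4.8 dB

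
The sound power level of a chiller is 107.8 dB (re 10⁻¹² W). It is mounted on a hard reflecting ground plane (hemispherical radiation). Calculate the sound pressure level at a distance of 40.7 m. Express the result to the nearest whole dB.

Free-field hemispherical radiation: L_p = L_w − 10·log₁₀(2π·r²), r = 40.7 m.
2π·r² = 1.041e+04 m², 10·log₁₀ of that is 40.174 dB.
L_p = 107.8 − 40.174 = 67.63 dB.

68 dB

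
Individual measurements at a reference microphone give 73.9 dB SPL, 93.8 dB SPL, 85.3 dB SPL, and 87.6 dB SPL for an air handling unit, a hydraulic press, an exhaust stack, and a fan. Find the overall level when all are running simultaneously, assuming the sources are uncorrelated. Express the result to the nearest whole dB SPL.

95 dB SPL

For uncorrelated sources the intensities add, so convert each level to linear form, sum, and take 10·log₁₀ of the total.
Σ 10^(L/10) = 10^(73.9/10) + 10^(93.8/10) + 10^(85.3/10) + 10^(87.6/10) = 3.338e+09.
L_total = 10·log₁₀(3.338e+09) = 95.23 dB SPL.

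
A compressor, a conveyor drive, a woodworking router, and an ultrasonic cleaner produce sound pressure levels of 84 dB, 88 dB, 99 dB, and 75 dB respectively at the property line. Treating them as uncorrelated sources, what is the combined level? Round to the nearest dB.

99 dB

For uncorrelated sources the intensities add, so convert each level to linear form, sum, and take 10·log₁₀ of the total.
Σ 10^(L/10) = 10^(84/10) + 10^(88/10) + 10^(99/10) + 10^(75/10) = 8.857e+09.
L_total = 10·log₁₀(8.857e+09) = 99.47 dB.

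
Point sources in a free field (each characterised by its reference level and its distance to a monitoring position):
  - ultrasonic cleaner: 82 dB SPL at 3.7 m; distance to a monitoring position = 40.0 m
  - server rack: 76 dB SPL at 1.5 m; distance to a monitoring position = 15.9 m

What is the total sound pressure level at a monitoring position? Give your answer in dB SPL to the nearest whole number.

Propagate each source to the receiver with L = L_ref − 20·log₁₀(r/r_ref), then add intensities.
ultrasonic cleaner: 82 − 20·log₁₀(40.0/3.7) = 82 − 20.68 = 61.32 dB SPL.
server rack: 76 − 20·log₁₀(15.9/1.5) = 76 − 20.51 = 55.49 dB SPL.
Σ 10^(L/10) = 1.710e+06 → L_total = 10·log₁₀(1.710e+06) = 62.33 dB SPL.

62 dB SPL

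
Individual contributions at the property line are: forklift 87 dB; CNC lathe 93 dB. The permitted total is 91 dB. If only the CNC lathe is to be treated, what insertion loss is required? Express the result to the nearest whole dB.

4 dB

Everything except the CNC lathe sums to 10^(87/10) = 5.012e+08 in linear terms, 87.00 dB.
To meet 91 dB overall, the treated CNC lathe may contribute at most 10^(91/10) − 5.012e+08 = 7.577e+08, i.e. 88.80 dB.
Required insertion loss = 93 − 88.80 = 4.20 dB.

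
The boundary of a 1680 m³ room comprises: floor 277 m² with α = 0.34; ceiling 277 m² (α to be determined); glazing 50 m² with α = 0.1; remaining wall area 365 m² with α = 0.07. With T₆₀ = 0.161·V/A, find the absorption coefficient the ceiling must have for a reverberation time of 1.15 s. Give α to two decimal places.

0.40

Required total absorption A = 0.161·1680/1.15 = 235.20 m².
Absorption from the other surfaces = 277·0.34 + 50·0.1 + 365·0.07 = 124.73 m², so the ceiling must supply 110.47 m² over 277 m².
α = 110.47/277 = 0.399.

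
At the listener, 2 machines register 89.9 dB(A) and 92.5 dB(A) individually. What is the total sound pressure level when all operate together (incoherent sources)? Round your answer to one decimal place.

Incoherent sources combine by intensity addition: L_total = 10·log₁₀(Σ 10^(L_i/10)).
Σ 10^(L/10) = 10^(89.9/10) + 10^(92.5/10) = 2.756e+09.
L_total = 10·log₁₀(2.756e+09) = 94.40 dB(A).

94.4 dB(A)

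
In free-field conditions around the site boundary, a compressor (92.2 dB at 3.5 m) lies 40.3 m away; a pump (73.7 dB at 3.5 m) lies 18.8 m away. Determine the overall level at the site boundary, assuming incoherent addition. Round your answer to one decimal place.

71.2 dB

Apply inverse-square spreading to bring every level to the receiver, then sum 10^(L/10).
compressor: 92.2 − 20·log₁₀(40.3/3.5) = 92.2 − 21.22 = 70.98 dB.
pump: 73.7 − 20·log₁₀(18.8/3.5) = 73.7 − 14.60 = 59.10 dB.
Σ 10^(L/10) = 1.333e+07 → L_total = 10·log₁₀(1.333e+07) = 71.25 dB.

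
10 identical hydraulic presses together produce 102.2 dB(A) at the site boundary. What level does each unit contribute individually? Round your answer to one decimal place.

92.2 dB(A)

For N identical incoherent sources L_total = L₁ + 10·log₁₀ N, so L₁ = 102.2 − 10·log₁₀(10) = 102.2 − 10.000.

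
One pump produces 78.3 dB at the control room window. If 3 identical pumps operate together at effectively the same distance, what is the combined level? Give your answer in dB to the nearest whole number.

83 dB

N identical incoherent sources raise the level by 10·log₁₀ N.
L_total = 78.3 + 10·log₁₀(3) = 78.3 + 4.771 = 83.07 dB.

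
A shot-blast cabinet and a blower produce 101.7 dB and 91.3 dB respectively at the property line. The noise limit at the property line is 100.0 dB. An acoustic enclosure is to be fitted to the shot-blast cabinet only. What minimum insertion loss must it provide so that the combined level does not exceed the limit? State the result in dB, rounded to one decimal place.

2.3 dB

The untreated sources together contribute 10^(91.3/10) = 1.349e+09, i.e. 91.30 dB.
To meet 100.0 dB overall, the treated shot-blast cabinet may contribute at most 10^(100.0/10) − 1.349e+09 = 8.651e+09, i.e. 99.37 dB.
Required insertion loss = 101.7 − 99.37 = 2.33 dB.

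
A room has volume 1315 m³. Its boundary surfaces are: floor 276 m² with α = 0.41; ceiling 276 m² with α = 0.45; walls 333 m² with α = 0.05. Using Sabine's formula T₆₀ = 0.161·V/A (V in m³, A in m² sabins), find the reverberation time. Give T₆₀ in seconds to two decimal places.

Summing Sᵢαᵢ: 276·0.41 + 276·0.45 + 333·0.05 = 254.01 m².
T₆₀ = 0.161 × 1315 / 254.01 = 0.833 s.

0.83 s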